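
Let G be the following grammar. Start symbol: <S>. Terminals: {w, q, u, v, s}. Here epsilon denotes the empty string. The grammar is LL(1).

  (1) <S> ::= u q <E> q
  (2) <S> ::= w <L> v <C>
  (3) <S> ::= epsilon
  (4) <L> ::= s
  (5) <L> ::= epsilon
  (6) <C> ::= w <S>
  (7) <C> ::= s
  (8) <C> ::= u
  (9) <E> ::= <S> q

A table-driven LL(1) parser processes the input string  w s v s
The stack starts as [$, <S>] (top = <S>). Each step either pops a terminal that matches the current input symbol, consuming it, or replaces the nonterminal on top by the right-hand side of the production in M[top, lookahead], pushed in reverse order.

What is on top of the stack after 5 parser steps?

<C>

     Stack          Input      Action
  1  $ <S>          w s v s $  expand <S> ::= w <L> v <C>
  2  $ <C> v <L> w  w s v s $  match w
  3  $ <C> v <L>    s v s $    expand <L> ::= s
  4  $ <C> v s      s v s $    match s
  5  $ <C> v        v s $      match v
Stack after step 5: $ <C> (top = <C>).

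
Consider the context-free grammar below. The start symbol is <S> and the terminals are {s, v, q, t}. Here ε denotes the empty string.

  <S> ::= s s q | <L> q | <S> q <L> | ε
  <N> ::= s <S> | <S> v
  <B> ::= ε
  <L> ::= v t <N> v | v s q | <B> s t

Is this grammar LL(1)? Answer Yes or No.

No

FIRST(<S>) = {ε, q, s, v}
FIRST(<N>) = {q, s, v}
FIRST(<B>) = {ε}
FIRST(<L>) = {s, v}
FOLLOW(<S>) = {$, q, v}
FOLLOW(<N>) = {v}
FOLLOW(<B>) = {s}
FOLLOW(<L>) = {$, q, v}
Cell M[<L>, v] receives both <L> ::= v t <N> v and <L> ::= v s q — the grammar is not LL(1).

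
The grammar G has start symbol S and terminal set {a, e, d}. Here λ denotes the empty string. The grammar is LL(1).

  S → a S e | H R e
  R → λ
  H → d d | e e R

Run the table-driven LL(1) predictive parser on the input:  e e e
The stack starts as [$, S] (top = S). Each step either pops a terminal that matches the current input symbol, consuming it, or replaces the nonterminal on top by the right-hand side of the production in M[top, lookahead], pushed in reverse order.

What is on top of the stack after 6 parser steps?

e

     Stack        Input    Action
  1  $ S          e e e $  expand S → H R e
  2  $ e R H      e e e $  expand H → e e R
  3  $ e R R e e  e e e $  match e
  4  $ e R R e    e e $    match e
  5  $ e R R      e $      expand R → λ
  6  $ e R        e $      expand R → λ
Stack after step 6: $ e (top = e).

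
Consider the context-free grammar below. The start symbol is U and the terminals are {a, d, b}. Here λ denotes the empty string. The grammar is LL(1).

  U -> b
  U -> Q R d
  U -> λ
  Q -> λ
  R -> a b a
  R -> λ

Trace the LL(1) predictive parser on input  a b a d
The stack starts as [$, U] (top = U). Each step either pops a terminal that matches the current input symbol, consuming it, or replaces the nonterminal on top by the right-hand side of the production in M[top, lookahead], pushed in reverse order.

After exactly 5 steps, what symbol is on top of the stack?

     Stack      Input      Action
  1  $ U        a b a d $  expand U -> Q R d
  2  $ d R Q    a b a d $  expand Q -> λ
  3  $ d R      a b a d $  expand R -> a b a
  4  $ d a b a  a b a d $  match a
  5  $ d a b    b a d $    match b
Stack after step 5: $ d a (top = a).

a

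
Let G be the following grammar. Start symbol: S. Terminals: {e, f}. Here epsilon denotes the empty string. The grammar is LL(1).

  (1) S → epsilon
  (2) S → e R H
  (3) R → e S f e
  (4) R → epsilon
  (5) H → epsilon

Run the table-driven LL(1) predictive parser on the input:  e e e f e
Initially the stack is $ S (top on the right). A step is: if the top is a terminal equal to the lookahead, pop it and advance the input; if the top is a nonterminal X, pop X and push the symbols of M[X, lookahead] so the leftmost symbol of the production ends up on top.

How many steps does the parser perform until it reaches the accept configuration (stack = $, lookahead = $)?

step 1: stack=$ S  input=e e e f e $  — expand S → e R H
step 2: stack=$ H R e  input=e e e f e $  — match e
step 3: stack=$ H R  input=e e f e $  — expand R → e S f e
step 4: stack=$ H e f S e  input=e e f e $  — match e
step 5: stack=$ H e f S  input=e f e $  — expand S → e R H
step 6: stack=$ H e f H R e  input=e f e $  — match e
step 7: stack=$ H e f H R  input=f e $  — expand R → epsilon
step 8: stack=$ H e f H  input=f e $  — expand H → epsilon
step 9: stack=$ H e f  input=f e $  — match f
step 10: stack=$ H e  input=e $  — match e
step 11: stack=$ H  input=$  — expand H → epsilon
Accept reached after 11 steps.

11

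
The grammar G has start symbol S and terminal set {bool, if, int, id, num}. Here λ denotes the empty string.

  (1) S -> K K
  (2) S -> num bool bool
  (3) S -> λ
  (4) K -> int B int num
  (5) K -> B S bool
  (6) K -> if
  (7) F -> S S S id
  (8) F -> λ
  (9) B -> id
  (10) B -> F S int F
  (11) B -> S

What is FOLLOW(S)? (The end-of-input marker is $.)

{$, bool, id, if, int, num}

FIRST(S) = {λ, bool, id, if, int, num}  (via K K)
FIRST(F) = {λ, bool, id, if, int, num}  (via S S S id)
FIRST(B) = {λ, bool, id, if, int, num}  (via F S int F, S)
FIRST(K) = {bool, id, if, int, num}  (via B S bool)
FOLLOW(S) includes $ since S is the start symbol.
FOLLOW(B): in K->int B int num, B is followed by int num with FIRST {int}; in K->B S bool, B is followed by S bool with FIRST {bool, id, if, int, num}. Thus FOLLOW(B) = {bool, id, if, int, num}.
FOLLOW(S): in K->B S bool, S is followed by bool with FIRST {bool}; in F->S S S id (occurrence 1), S is followed by S S id with FIRST {bool, id, if, int, num}; in F->S S S id (occurrence 2), S is followed by S id with FIRST {bool, id, if, int, num}; in F->S S S id (occurrence 3), S is followed by id with FIRST {id}; in B->F S int F, S is followed by int F with FIRST {int}; in B->S, the suffix after S is empty, so FOLLOW(S) ⊇ FOLLOW(B) = {bool, id, if, int, num}. Thus FOLLOW(S) = {$, bool, id, if, int, num}.
FOLLOW(K): in S->K K (occurrence 1), K is followed by K with FIRST {bool, id, if, int, num}; in S->K K (occurrence 2), the suffix after K is empty, so FOLLOW(K) ⊇ FOLLOW(S) = {$, bool, id, if, int, num}. Thus FOLLOW(K) = {$, bool, id, if, int, num}.
FOLLOW(F): in B->F S int F (occurrence 1), F is followed by S int F with FIRST {bool, id, if, int, num}; in B->F S int F (occurrence 2), the suffix after F is empty, so FOLLOW(F) ⊇ FOLLOW(B) = {bool, id, if, int, num}. Thus FOLLOW(F) = {bool, id, if, int, num}.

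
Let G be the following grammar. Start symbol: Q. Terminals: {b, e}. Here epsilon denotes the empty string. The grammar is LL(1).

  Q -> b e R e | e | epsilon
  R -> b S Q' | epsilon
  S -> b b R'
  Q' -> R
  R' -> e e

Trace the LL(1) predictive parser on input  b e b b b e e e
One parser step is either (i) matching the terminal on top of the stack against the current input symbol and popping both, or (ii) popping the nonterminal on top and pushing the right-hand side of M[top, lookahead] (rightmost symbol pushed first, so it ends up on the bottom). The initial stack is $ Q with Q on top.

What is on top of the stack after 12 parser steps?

R

      Stack          Input              Action
   1  $ Q            b e b b b e e e $  expand Q -> b e R e
   2  $ e R e b      b e b b b e e e $  match b
   3  $ e R e        e b b b e e e $    match e
   4  $ e R          b b b e e e $      expand R -> b S Q'
   5  $ e Q' S b     b b b e e e $      match b
   6  $ e Q' S       b b e e e $        expand S -> b b R'
   7  $ e Q' R' b b  b b e e e $        match b
   8  $ e Q' R' b    b e e e $          match b
   9  $ e Q' R'      e e e $            expand R' -> e e
  10  $ e Q' e e     e e e $            match e
  11  $ e Q' e       e e $              match e
  12  $ e Q'         e $                expand Q' -> R
Stack after step 12: $ e R (top = R).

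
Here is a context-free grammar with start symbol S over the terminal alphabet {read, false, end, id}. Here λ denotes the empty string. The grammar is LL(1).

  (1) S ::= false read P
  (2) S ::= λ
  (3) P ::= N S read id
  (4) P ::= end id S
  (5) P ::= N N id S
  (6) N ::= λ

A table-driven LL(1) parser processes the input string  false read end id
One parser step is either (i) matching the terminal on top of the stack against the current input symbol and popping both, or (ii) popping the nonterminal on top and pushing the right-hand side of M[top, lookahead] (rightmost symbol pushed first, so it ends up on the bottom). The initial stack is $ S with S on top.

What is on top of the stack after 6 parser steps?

     Stack           Input                Action
  1  $ S             false read end id $  expand S ::= false read P
  2  $ P read false  false read end id $  match false
  3  $ P read        read end id $        match read
  4  $ P             end id $             expand P ::= end id S
  5  $ S id end      end id $             match end
  6  $ S id          id $                 match id
Stack after step 6: $ S (top = S).

S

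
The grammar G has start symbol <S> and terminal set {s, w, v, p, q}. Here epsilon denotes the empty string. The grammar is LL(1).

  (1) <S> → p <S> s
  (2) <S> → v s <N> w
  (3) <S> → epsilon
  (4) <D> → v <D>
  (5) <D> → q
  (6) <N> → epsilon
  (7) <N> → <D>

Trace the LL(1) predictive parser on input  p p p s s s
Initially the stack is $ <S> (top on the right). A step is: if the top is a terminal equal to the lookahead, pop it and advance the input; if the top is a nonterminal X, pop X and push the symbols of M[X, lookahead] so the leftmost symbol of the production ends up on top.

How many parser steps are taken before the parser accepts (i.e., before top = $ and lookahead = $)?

10

      Stack          Input          Action
   1  $ <S>          p p p s s s $  expand <S> → p <S> s
   2  $ s <S> p      p p p s s s $  match p
   3  $ s <S>        p p s s s $    expand <S> → p <S> s
   4  $ s s <S> p    p p s s s $    match p
   5  $ s s <S>      p s s s $      expand <S> → p <S> s
   6  $ s s s <S> p  p s s s $      match p
   7  $ s s s <S>    s s s $        expand <S> → epsilon
   8  $ s s s        s s s $        match s
   9  $ s s          s s $          match s
  10  $ s            s $            match s
Accept reached after 10 steps.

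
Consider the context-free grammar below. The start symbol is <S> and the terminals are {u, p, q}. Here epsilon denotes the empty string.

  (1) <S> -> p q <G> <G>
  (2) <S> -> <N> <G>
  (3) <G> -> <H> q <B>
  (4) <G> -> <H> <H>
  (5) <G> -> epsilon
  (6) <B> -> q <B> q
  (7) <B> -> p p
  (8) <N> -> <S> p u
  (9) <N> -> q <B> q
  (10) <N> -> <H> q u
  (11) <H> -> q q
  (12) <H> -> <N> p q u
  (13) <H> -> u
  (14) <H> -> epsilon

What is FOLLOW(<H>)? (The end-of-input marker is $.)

FIRST(<B>): from <B>->q <B> q we get {q}; from <B>->p p we get {p}. So FIRST(<B>) = {p, q}.
FIRST(<S>): from <S>->p q <G> <G> we get {p}; from <S>-><N> <G> we get {p, q, u}. So FIRST(<S>) = {p, q, u}.
FIRST(<G>): from <G>-><H> q <B> we get {p, q, u}; from <G>-><H> <H> we get {epsilon, p, q, u}; from <G>->epsilon we get {epsilon}. So FIRST(<G>) = {epsilon, p, q, u}.
FIRST(<N>): from <N>-><S> p u we get {p, q, u}; from <N>->q <B> q we get {q}; from <N>-><H> q u we get {p, q, u}. So FIRST(<N>) = {p, q, u}.
FIRST(<H>): from <H>->q q we get {q}; from <H>-><N> p q u we get {p, q, u}; from <H>->u we get {u}; from <H>->epsilon we get {epsilon}. So FIRST(<H>) = {epsilon, p, q, u}.
FOLLOW(<S>) includes $ since <S> is the start symbol.
FOLLOW(<S>): in <N>-><S> p u, <S> is followed by p u with FIRST {p}. Thus FOLLOW(<S>) = {$, p}.
FOLLOW(<G>): in <S>->p q <G> <G> (occurrence 1), <G> is followed by <G> with FIRST {epsilon, p, q, u}; in <S>->p q <G> <G> (occurrence 1), the suffix after <G> is nullable, so FOLLOW(<G>) ⊇ FOLLOW(<S>) = {$, p}; in <S>->p q <G> <G> (occurrence 2), the suffix after <G> is empty, so FOLLOW(<G>) ⊇ FOLLOW(<S>) = {$, p}; in <S>-><N> <G>, the suffix after <G> is empty, so FOLLOW(<G>) ⊇ FOLLOW(<S>) = {$, p}. Thus FOLLOW(<G>) = {$, p, q, u}.
FOLLOW(<B>): in <G>-><H> q <B>, the suffix after <B> is empty, so FOLLOW(<B>) ⊇ FOLLOW(<G>) = {$, p, q, u}; in <B>->q <B> q, <B> is followed by q with FIRST {q}; in <N>->q <B> q, <B> is followed by q with FIRST {q}. Thus FOLLOW(<B>) = {$, p, q, u}.
FOLLOW(<N>): in <S>-><N> <G>, <N> is followed by <G> with FIRST {epsilon, p, q, u}; in <S>-><N> <G>, the suffix after <N> is nullable, so FOLLOW(<N>) ⊇ FOLLOW(<S>) = {$, p}; in <H>-><N> p q u, <N> is followed by p q u with FIRST {p}. Thus FOLLOW(<N>) = {$, p, q, u}.
FOLLOW(<H>): in <G>-><H> q <B>, <H> is followed by q <B> with FIRST {q}; in <G>-><H> <H> (occurrence 1), <H> is followed by <H> with FIRST {epsilon, p, q, u}; in <G>-><H> <H> (occurrence 1), the suffix after <H> is nullable, so FOLLOW(<H>) ⊇ FOLLOW(<G>) = {$, p, q, u}; in <G>-><H> <H> (occurrence 2), the suffix after <H> is empty, so FOLLOW(<H>) ⊇ FOLLOW(<G>) = {$, p, q, u}; in <N>-><H> q u, <H> is followed by q u with FIRST {q}. Thus FOLLOW(<H>) = {$, p, q, u}.

{$, p, q, u}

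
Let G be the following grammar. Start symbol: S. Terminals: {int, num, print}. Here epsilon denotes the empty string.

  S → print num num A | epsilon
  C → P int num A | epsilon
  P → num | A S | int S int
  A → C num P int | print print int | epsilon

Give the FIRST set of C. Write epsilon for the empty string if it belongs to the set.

FIRST(S): from S→print num num A we get {print}; from S→epsilon we get {epsilon}. So FIRST(S) = {epsilon, print}.
FIRST(C): from C→P int num A we get {int, num, print}; from C→epsilon we get {epsilon}. So FIRST(C) = {epsilon, int, num, print}.
FIRST(A): from A→C num P int we get {int, num, print}; from A→print print int we get {print}; from A→epsilon we get {epsilon}. So FIRST(A) = {epsilon, int, num, print}.
FIRST(P): from P→num we get {num}; from P→A S we get {epsilon, int, num, print}; from P→int S int we get {int}. So FIRST(P) = {epsilon, int, num, print}.

{epsilon, int, num, print}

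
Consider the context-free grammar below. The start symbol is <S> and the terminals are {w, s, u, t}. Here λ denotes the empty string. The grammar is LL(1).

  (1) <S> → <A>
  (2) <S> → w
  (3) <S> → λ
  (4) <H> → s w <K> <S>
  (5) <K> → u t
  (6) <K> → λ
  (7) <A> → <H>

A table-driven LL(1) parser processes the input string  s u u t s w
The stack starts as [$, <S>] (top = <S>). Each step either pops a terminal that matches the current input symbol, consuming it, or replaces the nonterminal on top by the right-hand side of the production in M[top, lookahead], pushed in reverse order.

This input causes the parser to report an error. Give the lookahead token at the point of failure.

u

step 1: stack=$ <S>  input=s u u t s w $  — expand <S> → <A>
step 2: stack=$ <A>  input=s u u t s w $  — expand <A> → <H>
step 3: stack=$ <H>  input=s u u t s w $  — expand <H> → s w <K> <S>
step 4: stack=$ <S> <K> w s  input=s u u t s w $  — match s
step 5: stack=$ <S> <K> w  input=u u t s w $  — error: top is terminal w but lookahead is u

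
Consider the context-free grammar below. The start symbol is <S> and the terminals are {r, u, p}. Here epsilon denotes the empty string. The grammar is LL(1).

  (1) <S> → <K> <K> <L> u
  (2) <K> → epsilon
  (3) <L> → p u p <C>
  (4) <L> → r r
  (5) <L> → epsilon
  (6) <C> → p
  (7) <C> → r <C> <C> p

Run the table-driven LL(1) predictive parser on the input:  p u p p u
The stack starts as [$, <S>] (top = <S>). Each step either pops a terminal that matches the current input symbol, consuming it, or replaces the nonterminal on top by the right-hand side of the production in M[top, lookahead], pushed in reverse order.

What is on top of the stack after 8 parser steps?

p

     Stack            Input        Action
  1  $ <S>            p u p p u $  expand <S> → <K> <K> <L> u
  2  $ u <L> <K> <K>  p u p p u $  expand <K> → epsilon
  3  $ u <L> <K>      p u p p u $  expand <K> → epsilon
  4  $ u <L>          p u p p u $  expand <L> → p u p <C>
  5  $ u <C> p u p    p u p p u $  match p
  6  $ u <C> p u      u p p u $    match u
  7  $ u <C> p        p p u $      match p
  8  $ u <C>          p u $        expand <C> → p
Stack after step 8: $ u p (top = p).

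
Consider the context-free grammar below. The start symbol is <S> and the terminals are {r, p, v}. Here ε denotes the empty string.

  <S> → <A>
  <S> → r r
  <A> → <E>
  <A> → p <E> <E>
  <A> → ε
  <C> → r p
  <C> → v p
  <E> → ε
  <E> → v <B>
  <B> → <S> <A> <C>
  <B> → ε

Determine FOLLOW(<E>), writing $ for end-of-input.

FIRST(<C>): from <C>→r p we get {r}; from <C>→v p we get {v}. So FIRST(<C>) = {r, v}.
FIRST(<E>): from <E>→ε we get {ε}; from <E>→v <B> we get {v}. So FIRST(<E>) = {ε, v}.
FIRST(<A>): from <A>→<E> we get {ε, v}; from <A>→p <E> <E> we get {p}; from <A>→ε we get {ε}. So FIRST(<A>) = {ε, p, v}.
FIRST(<S>): from <S>→<A> we get {ε, p, v}; from <S>→r r we get {r}. So FIRST(<S>) = {ε, p, r, v}.
FIRST(<B>): from <B>→<S> <A> <C> we get {p, r, v}; from <B>→ε we get {ε}. So FIRST(<B>) = {ε, p, r, v}.
FOLLOW(<S>) includes $ since <S> is the start symbol.
FOLLOW(<S>): in <B>→<S> <A> <C>, <S> is followed by <A> <C> with FIRST {p, r, v}. Thus FOLLOW(<S>) = {$, p, r, v}.
FOLLOW(<A>): in <S>→<A>, the suffix after <A> is empty, so FOLLOW(<A>) ⊇ FOLLOW(<S>) = {$, p, r, v}; in <B>→<S> <A> <C>, <A> is followed by <C> with FIRST {r, v}. Thus FOLLOW(<A>) = {$, p, r, v}.
FOLLOW(<E>): in <A>→<E>, the suffix after <E> is empty, so FOLLOW(<E>) ⊇ FOLLOW(<A>) = {$, p, r, v}; in <A>→p <E> <E> (occurrence 1), <E> is followed by <E> with FIRST {ε, v}; in <A>→p <E> <E> (occurrence 1), the suffix after <E> is nullable, so FOLLOW(<E>) ⊇ FOLLOW(<A>) = {$, p, r, v}; in <A>→p <E> <E> (occurrence 2), the suffix after <E> is empty, so FOLLOW(<E>) ⊇ FOLLOW(<A>) = {$, p, r, v}. Thus FOLLOW(<E>) = {$, p, r, v}.
FOLLOW(<B>): in <E>→v <B>, the suffix after <B> is empty, so FOLLOW(<B>) ⊇ FOLLOW(<E>) = {$, p, r, v}. Thus FOLLOW(<B>) = {$, p, r, v}.
FOLLOW(<C>): in <B>→<S> <A> <C>, the suffix after <C> is empty, so FOLLOW(<C>) ⊇ FOLLOW(<B>) = {$, p, r, v}. Thus FOLLOW(<C>) = {$, p, r, v}.

{$, p, r, v}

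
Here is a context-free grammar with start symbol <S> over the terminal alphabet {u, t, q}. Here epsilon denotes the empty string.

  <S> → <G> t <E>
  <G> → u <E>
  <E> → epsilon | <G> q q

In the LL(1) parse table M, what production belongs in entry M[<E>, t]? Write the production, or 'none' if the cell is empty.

<E> → epsilon

FIRST(<G>): from <G>→u <E> we get {u}. So FIRST(<G>) = {u}.
FIRST(<S>): from <S>→<G> t <E> we get {u}. So FIRST(<S>) = {u}.
FIRST(<E>): from <E>→epsilon we get {epsilon}; from <E>→<G> q q we get {u}. So FIRST(<E>) = {epsilon, u}.
FOLLOW(<S>) includes $ since <S> is the start symbol.
FOLLOW(<S>): <S> appears on no right-hand side. Thus FOLLOW(<S>) = {$}.
FOLLOW(<G>): in <S>→<G> t <E>, <G> is followed by t <E> with FIRST {t}; in <E>→<G> q q, <G> is followed by q q with FIRST {q}. Thus FOLLOW(<G>) = {q, t}.
FOLLOW(<E>): in <S>→<G> t <E>, the suffix after <E> is empty, so FOLLOW(<E>) ⊇ FOLLOW(<S>) = {$}; in <G>→u <E>, the suffix after <E> is empty, so FOLLOW(<E>) ⊇ FOLLOW(<G>) = {q, t}. Thus FOLLOW(<E>) = {$, q, t}.
For <E> → epsilon: FIRST(epsilon) = {epsilon}, so it goes in M[<E>, t] for t ∈ {}; since epsilon ∈ FIRST, also for every t ∈ FOLLOW(<E>) = {$, q, t}.
For <E> → <G> q q: FIRST(<G> q q) = {u}, so it goes in M[<E>, t] for t ∈ {u}.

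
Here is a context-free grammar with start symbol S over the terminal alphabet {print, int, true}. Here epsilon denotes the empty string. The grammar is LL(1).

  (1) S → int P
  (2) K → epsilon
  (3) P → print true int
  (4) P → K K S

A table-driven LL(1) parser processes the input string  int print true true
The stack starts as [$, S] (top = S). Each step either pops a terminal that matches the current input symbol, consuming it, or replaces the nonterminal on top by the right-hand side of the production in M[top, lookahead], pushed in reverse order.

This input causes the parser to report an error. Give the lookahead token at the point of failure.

true

step 1: stack=$ S  input=int print true true $  — expand S → int P
step 2: stack=$ P int  input=int print true true $  — match int
step 3: stack=$ P  input=print true true $  — expand P → print true int
step 4: stack=$ int true print  input=print true true $  — match print
step 5: stack=$ int true  input=true true $  — match true
step 6: stack=$ int  input=true $  — error: top is terminal int but lookahead is true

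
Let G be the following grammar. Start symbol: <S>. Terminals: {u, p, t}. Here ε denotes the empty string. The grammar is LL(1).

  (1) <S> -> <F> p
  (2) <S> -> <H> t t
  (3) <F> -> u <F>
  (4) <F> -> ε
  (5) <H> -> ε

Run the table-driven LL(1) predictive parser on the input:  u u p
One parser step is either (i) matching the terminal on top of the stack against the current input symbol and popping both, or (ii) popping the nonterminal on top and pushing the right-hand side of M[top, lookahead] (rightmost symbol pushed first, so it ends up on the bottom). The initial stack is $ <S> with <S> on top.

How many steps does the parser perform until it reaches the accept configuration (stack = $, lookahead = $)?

7

     Stack      Input    Action
  1  $ <S>      u u p $  expand <S> -> <F> p
  2  $ p <F>    u u p $  expand <F> -> u <F>
  3  $ p <F> u  u u p $  match u
  4  $ p <F>    u p $    expand <F> -> u <F>
  5  $ p <F> u  u p $    match u
  6  $ p <F>    p $      expand <F> -> ε
  7  $ p        p $      match p
Accept reached after 7 steps.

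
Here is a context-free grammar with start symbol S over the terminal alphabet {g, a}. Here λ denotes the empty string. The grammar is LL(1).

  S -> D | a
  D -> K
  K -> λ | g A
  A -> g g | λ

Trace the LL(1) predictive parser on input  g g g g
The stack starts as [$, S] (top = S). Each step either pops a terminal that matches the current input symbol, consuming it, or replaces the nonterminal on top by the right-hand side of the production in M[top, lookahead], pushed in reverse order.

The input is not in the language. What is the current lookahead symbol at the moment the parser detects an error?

     Stack  Input      Action
  1  $ S    g g g g $  expand S -> D
  2  $ D    g g g g $  expand D -> K
  3  $ K    g g g g $  expand K -> g A
  4  $ A g  g g g g $  match g
  5  $ A    g g g $    expand A -> g g
  6  $ g g  g g g $    match g
  7  $ g    g g $      match g
  8  $      g $        error: stack empty but input remains

g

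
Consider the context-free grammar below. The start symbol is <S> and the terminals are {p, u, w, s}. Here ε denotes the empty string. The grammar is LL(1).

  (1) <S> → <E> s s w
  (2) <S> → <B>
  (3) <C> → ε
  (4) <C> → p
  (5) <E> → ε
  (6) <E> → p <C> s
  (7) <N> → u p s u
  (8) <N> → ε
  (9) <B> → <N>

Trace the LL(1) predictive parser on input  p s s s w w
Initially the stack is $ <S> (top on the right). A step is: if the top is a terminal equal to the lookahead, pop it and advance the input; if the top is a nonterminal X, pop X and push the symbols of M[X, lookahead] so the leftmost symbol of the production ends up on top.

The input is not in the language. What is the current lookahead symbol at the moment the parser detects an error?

w

     Stack            Input          Action
  1  $ <S>            p s s s w w $  expand <S> → <E> s s w
  2  $ w s s <E>      p s s s w w $  expand <E> → p <C> s
  3  $ w s s s <C> p  p s s s w w $  match p
  4  $ w s s s <C>    s s s w w $    expand <C> → ε
  5  $ w s s s        s s s w w $    match s
  6  $ w s s          s s w w $      match s
  7  $ w s            s w w $        match s
  8  $ w              w w $          match w
  9  $                w $            error: stack empty but input remains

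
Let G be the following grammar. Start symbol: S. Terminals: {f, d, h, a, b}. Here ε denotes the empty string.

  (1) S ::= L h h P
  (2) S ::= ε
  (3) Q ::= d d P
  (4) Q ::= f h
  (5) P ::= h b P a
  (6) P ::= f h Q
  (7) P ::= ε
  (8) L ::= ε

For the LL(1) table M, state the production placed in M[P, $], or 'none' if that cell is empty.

FIRST(Q): from Q::=d d P we get {d}; from Q::=f h we get {f}. So FIRST(Q) = {d, f}.
FIRST(P): from P::=h b P a we get {h}; from P::=f h Q we get {f}; from P::=ε we get {ε}. So FIRST(P) = {ε, f, h}.
FIRST(L): from L::=ε we get {ε}. So FIRST(L) = {ε}.
FIRST(S): from S::=L h h P we get {h}; from S::=ε we get {ε}. So FIRST(S) = {ε, h}.
FOLLOW(S) includes $ since S is the start symbol.
FOLLOW(S): S appears on no right-hand side. Thus FOLLOW(S) = {$}.
FOLLOW(Q): in P::=f h Q, the suffix after Q is empty, so FOLLOW(Q) ⊇ FOLLOW(P) = {$, a}. Thus FOLLOW(Q) = {$, a}.
FOLLOW(P): in S::=L h h P, the suffix after P is empty, so FOLLOW(P) ⊇ FOLLOW(S) = {$}; in Q::=d d P, the suffix after P is empty, so FOLLOW(P) ⊇ FOLLOW(Q) = {$, a}; in P::=h b P a, P is followed by a with FIRST {a}. Thus FOLLOW(P) = {$, a}.
For P ::= h b P a: FIRST(h b P a) = {h}, so it goes in M[P, t] for t ∈ {h}.
For P ::= f h Q: FIRST(f h Q) = {f}, so it goes in M[P, t] for t ∈ {f}.
For P ::= ε: FIRST(ε) = {ε}, so it goes in M[P, t] for t ∈ {}; since ε ∈ FIRST, also for every t ∈ FOLLOW(P) = {$, a}.

P ::= ε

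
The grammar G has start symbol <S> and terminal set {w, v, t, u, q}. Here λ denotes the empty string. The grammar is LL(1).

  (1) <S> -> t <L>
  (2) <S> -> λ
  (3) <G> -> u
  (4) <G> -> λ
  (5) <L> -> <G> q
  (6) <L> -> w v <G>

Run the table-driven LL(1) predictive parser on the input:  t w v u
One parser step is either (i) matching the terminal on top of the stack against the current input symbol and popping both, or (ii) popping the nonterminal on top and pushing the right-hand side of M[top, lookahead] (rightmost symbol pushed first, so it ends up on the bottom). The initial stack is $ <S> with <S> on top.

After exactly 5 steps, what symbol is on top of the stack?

step 1: stack=$ <S>  input=t w v u $  — expand <S> -> t <L>
step 2: stack=$ <L> t  input=t w v u $  — match t
step 3: stack=$ <L>  input=w v u $  — expand <L> -> w v <G>
step 4: stack=$ <G> v w  input=w v u $  — match w
step 5: stack=$ <G> v  input=v u $  — match v
Stack after step 5: $ <G> (top = <G>).

<G>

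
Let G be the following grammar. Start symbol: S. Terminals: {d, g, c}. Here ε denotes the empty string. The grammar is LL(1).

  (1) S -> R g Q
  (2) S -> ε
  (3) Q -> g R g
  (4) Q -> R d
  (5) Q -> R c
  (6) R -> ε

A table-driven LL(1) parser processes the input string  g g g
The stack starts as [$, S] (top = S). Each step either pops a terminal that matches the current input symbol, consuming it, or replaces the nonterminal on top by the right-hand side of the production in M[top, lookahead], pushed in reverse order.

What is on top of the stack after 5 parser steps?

R

     Stack    Input    Action
  1  $ S      g g g $  expand S -> R g Q
  2  $ Q g R  g g g $  expand R -> ε
  3  $ Q g    g g g $  match g
  4  $ Q      g g $    expand Q -> g R g
  5  $ g R g  g g $    match g
Stack after step 5: $ g R (top = R).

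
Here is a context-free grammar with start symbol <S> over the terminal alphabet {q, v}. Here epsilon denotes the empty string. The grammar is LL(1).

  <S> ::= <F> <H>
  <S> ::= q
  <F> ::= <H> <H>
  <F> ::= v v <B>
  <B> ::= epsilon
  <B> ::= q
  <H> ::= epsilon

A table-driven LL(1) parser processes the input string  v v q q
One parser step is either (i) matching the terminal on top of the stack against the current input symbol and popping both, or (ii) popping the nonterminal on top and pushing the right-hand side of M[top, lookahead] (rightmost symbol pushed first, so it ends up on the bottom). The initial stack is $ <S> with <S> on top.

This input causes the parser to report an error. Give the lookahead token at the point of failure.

     Stack          Input      Action
  1  $ <S>          v v q q $  expand <S> ::= <F> <H>
  2  $ <H> <F>      v v q q $  expand <F> ::= v v <B>
  3  $ <H> <B> v v  v v q q $  match v
  4  $ <H> <B> v    v q q $    match v
  5  $ <H> <B>      q q $      expand <B> ::= q
  6  $ <H> q        q q $      match q
  7  $ <H>          q $        error: M[<H>, q] is empty

q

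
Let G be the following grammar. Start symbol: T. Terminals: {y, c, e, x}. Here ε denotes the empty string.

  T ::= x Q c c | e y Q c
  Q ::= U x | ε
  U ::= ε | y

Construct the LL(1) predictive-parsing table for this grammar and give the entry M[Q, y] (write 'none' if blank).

FIRST(T) = {e, x}
FIRST(U) = {ε, y}
FIRST(Q) = {ε, x, y}  (via U x)
FOLLOW(T) includes $ since T is the start symbol.
FOLLOW(Q): in T::=x Q c c, Q is followed by c c with FIRST {c}; in T::=e y Q c, Q is followed by c with FIRST {c}. Thus FOLLOW(Q) = {c}.
For Q ::= U x: FIRST(U x) = {x, y}, so it goes in M[Q, t] for t ∈ {x, y}.
For Q ::= ε: FIRST(ε) = {ε}, so it goes in M[Q, t] for t ∈ {}; since ε ∈ FIRST, also for every t ∈ FOLLOW(Q) = {c}.

Q ::= U x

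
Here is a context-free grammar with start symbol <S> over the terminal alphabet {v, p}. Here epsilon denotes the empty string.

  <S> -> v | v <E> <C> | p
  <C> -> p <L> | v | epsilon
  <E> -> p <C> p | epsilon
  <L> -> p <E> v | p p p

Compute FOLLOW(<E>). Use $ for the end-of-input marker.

{$, p, v}

FIRST(<S>) = {p, v}
FIRST(<C>) = {epsilon, p, v}
FIRST(<E>) = {epsilon, p}
FIRST(<L>) = {p}
FOLLOW(<S>) includes $ since <S> is the start symbol.
FOLLOW(<S>): <S> appears on no right-hand side. Thus FOLLOW(<S>) = {$}.
FOLLOW(<C>): in <S>->v <E> <C>, the suffix after <C> is empty, so FOLLOW(<C>) ⊇ FOLLOW(<S>) = {$}; in <E>->p <C> p, <C> is followed by p with FIRST {p}. Thus FOLLOW(<C>) = {$, p}.
FOLLOW(<E>): in <S>->v <E> <C>, <E> is followed by <C> with FIRST {epsilon, p, v}; in <S>->v <E> <C>, the suffix after <E> is nullable, so FOLLOW(<E>) ⊇ FOLLOW(<S>) = {$}; in <L>->p <E> v, <E> is followed by v with FIRST {v}. Thus FOLLOW(<E>) = {$, p, v}.
FOLLOW(<L>): in <C>->p <L>, the suffix after <L> is empty, so FOLLOW(<L>) ⊇ FOLLOW(<C>) = {$, p}. Thus FOLLOW(<L>) = {$, p}.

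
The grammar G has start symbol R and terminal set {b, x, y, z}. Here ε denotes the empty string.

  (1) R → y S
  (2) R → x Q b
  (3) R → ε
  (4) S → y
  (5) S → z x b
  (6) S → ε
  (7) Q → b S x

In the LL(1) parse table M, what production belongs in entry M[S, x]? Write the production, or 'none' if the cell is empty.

FIRST(R): from R→y S we get {y}; from R→x Q b we get {x}; from R→ε we get {ε}. So FIRST(R) = {ε, x, y}.
FIRST(S): from S→y we get {y}; from S→z x b we get {z}; from S→ε we get {ε}. So FIRST(S) = {ε, y, z}.
FIRST(Q): from Q→b S x we get {b}. So FIRST(Q) = {b}.
FOLLOW(R) includes $ since R is the start symbol.
FOLLOW(R): R appears on no right-hand side. Thus FOLLOW(R) = {$}.
FOLLOW(S): in R→y S, the suffix after S is empty, so FOLLOW(S) ⊇ FOLLOW(R) = {$}; in Q→b S x, S is followed by x with FIRST {x}. Thus FOLLOW(S) = {$, x}.
For S → y: FIRST(y) = {y}, so it goes in M[S, t] for t ∈ {y}.
For S → z x b: FIRST(z x b) = {z}, so it goes in M[S, t] for t ∈ {z}.
For S → ε: FIRST(ε) = {ε}, so it goes in M[S, t] for t ∈ {}; since ε ∈ FIRST, also for every t ∈ FOLLOW(S) = {$, x}.

S → ε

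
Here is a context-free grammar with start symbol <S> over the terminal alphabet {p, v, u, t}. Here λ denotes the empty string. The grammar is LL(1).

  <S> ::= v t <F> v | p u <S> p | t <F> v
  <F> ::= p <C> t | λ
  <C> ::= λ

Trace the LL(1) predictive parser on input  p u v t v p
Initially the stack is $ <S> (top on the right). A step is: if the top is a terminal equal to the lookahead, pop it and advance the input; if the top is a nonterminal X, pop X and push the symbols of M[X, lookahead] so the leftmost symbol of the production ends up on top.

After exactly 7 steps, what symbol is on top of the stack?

v

     Stack          Input          Action
  1  $ <S>          p u v t v p $  expand <S> ::= p u <S> p
  2  $ p <S> u p    p u v t v p $  match p
  3  $ p <S> u      u v t v p $    match u
  4  $ p <S>        v t v p $      expand <S> ::= v t <F> v
  5  $ p v <F> t v  v t v p $      match v
  6  $ p v <F> t    t v p $        match t
  7  $ p v <F>      v p $          expand <F> ::= λ
Stack after step 7: $ p v (top = v).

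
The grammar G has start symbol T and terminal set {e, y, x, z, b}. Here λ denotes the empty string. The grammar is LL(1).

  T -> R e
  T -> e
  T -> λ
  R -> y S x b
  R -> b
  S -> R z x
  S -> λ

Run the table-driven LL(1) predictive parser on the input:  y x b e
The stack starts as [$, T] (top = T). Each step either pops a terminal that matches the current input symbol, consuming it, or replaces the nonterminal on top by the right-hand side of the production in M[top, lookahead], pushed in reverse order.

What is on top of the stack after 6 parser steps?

step 1: stack=$ T  input=y x b e $  — expand T -> R e
step 2: stack=$ e R  input=y x b e $  — expand R -> y S x b
step 3: stack=$ e b x S y  input=y x b e $  — match y
step 4: stack=$ e b x S  input=x b e $  — expand S -> λ
step 5: stack=$ e b x  input=x b e $  — match x
step 6: stack=$ e b  input=b e $  — match b
Stack after step 6: $ e (top = e).

e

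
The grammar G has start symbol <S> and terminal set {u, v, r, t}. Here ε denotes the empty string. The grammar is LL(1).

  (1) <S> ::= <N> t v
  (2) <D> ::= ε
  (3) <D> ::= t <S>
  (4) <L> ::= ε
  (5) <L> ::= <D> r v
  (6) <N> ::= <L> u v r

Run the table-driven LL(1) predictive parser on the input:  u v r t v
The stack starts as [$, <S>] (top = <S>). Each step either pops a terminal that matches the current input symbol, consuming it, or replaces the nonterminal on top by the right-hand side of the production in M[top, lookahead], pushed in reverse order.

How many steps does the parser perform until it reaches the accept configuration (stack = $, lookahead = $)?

8

step 1: stack=$ <S>  input=u v r t v $  — expand <S> ::= <N> t v
step 2: stack=$ v t <N>  input=u v r t v $  — expand <N> ::= <L> u v r
step 3: stack=$ v t r v u <L>  input=u v r t v $  — expand <L> ::= ε
step 4: stack=$ v t r v u  input=u v r t v $  — match u
step 5: stack=$ v t r v  input=v r t v $  — match v
step 6: stack=$ v t r  input=r t v $  — match r
step 7: stack=$ v t  input=t v $  — match t
step 8: stack=$ v  input=v $  — match v
Accept reached after 8 steps.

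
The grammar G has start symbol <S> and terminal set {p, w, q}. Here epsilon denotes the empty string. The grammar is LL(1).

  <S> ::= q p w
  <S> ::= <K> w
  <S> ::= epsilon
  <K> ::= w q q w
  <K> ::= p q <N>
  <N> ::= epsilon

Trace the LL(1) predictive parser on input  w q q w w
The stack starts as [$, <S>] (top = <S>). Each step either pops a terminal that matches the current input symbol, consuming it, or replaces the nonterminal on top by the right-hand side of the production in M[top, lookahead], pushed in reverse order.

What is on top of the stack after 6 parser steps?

     Stack        Input        Action
  1  $ <S>        w q q w w $  expand <S> ::= <K> w
  2  $ w <K>      w q q w w $  expand <K> ::= w q q w
  3  $ w w q q w  w q q w w $  match w
  4  $ w w q q    q q w w $    match q
  5  $ w w q      q w w $      match q
  6  $ w w        w w $        match w
Stack after step 6: $ w (top = w).

w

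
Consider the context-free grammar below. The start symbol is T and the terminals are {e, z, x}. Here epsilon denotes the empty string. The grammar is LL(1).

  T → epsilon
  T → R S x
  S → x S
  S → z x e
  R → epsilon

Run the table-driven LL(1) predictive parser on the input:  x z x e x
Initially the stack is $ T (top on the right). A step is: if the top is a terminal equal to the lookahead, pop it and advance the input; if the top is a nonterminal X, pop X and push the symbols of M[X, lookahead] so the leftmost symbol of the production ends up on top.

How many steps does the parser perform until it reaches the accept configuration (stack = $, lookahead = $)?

step 1: stack=$ T  input=x z x e x $  — expand T → R S x
step 2: stack=$ x S R  input=x z x e x $  — expand R → epsilon
step 3: stack=$ x S  input=x z x e x $  — expand S → x S
step 4: stack=$ x S x  input=x z x e x $  — match x
step 5: stack=$ x S  input=z x e x $  — expand S → z x e
step 6: stack=$ x e x z  input=z x e x $  — match z
step 7: stack=$ x e x  input=x e x $  — match x
step 8: stack=$ x e  input=e x $  — match e
step 9: stack=$ x  input=x $  — match x
Accept reached after 9 steps.

9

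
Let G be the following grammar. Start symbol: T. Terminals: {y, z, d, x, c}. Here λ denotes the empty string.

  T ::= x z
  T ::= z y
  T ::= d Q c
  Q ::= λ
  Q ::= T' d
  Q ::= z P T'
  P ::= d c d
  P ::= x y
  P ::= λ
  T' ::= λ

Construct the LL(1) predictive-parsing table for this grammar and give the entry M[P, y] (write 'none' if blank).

FIRST(T) = {d, x, z}
FIRST(P) = {λ, d, x}
FIRST(T') = {λ}
FIRST(Q) = {λ, d, z}  (via T' d)
FOLLOW(T) includes $ since T is the start symbol.
FOLLOW(Q): in T::=d Q c, Q is followed by c with FIRST {c}. Thus FOLLOW(Q) = {c}.
FOLLOW(P): in Q::=z P T', P is followed by T' with FIRST {λ}; in Q::=z P T', the suffix after P is nullable, so FOLLOW(P) ⊇ FOLLOW(Q) = {c}. Thus FOLLOW(P) = {c}.
For P ::= d c d: FIRST(d c d) = {d}, so it goes in M[P, t] for t ∈ {d}.
For P ::= x y: FIRST(x y) = {x}, so it goes in M[P, t] for t ∈ {x}.
For P ::= λ: FIRST(λ) = {λ}, so it goes in M[P, t] for t ∈ {}; since λ ∈ FIRST, also for every t ∈ FOLLOW(P) = {c}.
None of these place a production in M[P, y].

none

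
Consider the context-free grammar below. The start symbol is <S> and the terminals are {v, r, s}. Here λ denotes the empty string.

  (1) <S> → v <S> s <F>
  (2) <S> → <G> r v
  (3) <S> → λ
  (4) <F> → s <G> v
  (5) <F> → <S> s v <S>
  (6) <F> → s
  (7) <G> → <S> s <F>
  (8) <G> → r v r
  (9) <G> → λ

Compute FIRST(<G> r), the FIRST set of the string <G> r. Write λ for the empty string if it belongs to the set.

FIRST(<S>): from <S>→v <S> s <F> we get {v}; from <S>→<G> r v we get {r, s, v}; from <S>→λ we get {λ}. So FIRST(<S>) = {λ, r, s, v}.
FIRST(<F>): from <F>→s <G> v we get {s}; from <F>→<S> s v <S> we get {r, s, v}; from <F>→s we get {s}. So FIRST(<F>) = {r, s, v}.
FIRST(<G>): from <G>→<S> s <F> we get {r, s, v}; from <G>→r v r we get {r}; from <G>→λ we get {λ}. So FIRST(<G>) = {λ, r, s, v}.
FIRST(<G> r): take FIRST of each symbol in turn, carrying on past any symbol whose FIRST contains λ; result {r, s, v}.

{r, s, v}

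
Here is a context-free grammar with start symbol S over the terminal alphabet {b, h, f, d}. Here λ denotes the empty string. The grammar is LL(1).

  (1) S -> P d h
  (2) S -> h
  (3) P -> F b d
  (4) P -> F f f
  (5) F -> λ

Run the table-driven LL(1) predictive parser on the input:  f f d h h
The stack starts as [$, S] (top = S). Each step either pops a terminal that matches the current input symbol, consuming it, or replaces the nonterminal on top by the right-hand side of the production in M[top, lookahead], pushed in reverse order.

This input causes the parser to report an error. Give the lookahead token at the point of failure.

     Stack        Input        Action
  1  $ S          f f d h h $  expand S -> P d h
  2  $ h d P      f f d h h $  expand P -> F f f
  3  $ h d f f F  f f d h h $  expand F -> λ
  4  $ h d f f    f f d h h $  match f
  5  $ h d f      f d h h $    match f
  6  $ h d        d h h $      match d
  7  $ h          h h $        match h
  8  $            h $          error: stack empty but input remains

h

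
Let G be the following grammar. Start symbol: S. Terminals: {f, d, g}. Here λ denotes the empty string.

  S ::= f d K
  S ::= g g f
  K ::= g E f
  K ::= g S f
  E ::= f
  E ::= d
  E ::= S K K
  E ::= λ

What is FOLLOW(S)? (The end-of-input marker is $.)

FIRST(S): from S::=f d K we get {f}; from S::=g g f we get {g}. So FIRST(S) = {f, g}.
FIRST(K): from K::=g E f we get {g}; from K::=g S f we get {g}. So FIRST(K) = {g}.
FIRST(E): from E::=f we get {f}; from E::=d we get {d}; from E::=S K K we get {f, g}; from E::=λ we get {λ}. So FIRST(E) = {λ, d, f, g}.
FOLLOW(S) includes $ since S is the start symbol.
FOLLOW(S): in K::=g S f, S is followed by f with FIRST {f}; in E::=S K K, S is followed by K K with FIRST {g}. Thus FOLLOW(S) = {$, f, g}.
FOLLOW(E): in K::=g E f, E is followed by f with FIRST {f}. Thus FOLLOW(E) = {f}.
FOLLOW(K): in S::=f d K, the suffix after K is empty, so FOLLOW(K) ⊇ FOLLOW(S) = {$, f, g}; in E::=S K K (occurrence 1), K is followed by K with FIRST {g}; in E::=S K K (occurrence 2), the suffix after K is empty, so FOLLOW(K) ⊇ FOLLOW(E) = {f}. Thus FOLLOW(K) = {$, f, g}.

{$, f, g}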